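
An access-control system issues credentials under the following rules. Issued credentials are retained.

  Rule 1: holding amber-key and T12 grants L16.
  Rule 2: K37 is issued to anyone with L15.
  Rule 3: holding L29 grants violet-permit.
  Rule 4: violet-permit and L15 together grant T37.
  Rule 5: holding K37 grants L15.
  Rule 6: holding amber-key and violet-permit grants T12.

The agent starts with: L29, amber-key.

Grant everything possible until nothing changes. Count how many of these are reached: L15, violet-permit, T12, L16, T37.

3

Holding L29 grants violet-permit (Rule 3).
Holding amber-key and violet-permit grants T12 (Rule 6).
Holding amber-key and T12 grants L16 (Rule 1).
L15 would need K37 (Rule 5), but K37 is never granted.
violet-permit: reached.
T12: reached.
L16: reached.
T37 would need violet-permit and L15 (Rule 4), but L15 is never granted.
Reached: violet-permit, T12, and L16 — 3 of the 5.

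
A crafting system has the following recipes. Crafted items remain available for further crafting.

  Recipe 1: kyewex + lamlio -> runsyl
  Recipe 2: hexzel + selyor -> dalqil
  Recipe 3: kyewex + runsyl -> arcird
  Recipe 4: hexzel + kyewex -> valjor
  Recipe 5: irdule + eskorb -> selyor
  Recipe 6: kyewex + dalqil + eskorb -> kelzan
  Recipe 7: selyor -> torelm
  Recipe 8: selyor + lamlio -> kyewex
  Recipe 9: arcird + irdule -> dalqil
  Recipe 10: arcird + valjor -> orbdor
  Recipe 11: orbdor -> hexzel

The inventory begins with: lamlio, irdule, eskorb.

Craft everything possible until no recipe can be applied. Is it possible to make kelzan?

Yes

Using Recipe 5, irdule and eskorb make selyor.
Using Recipe 8, selyor and lamlio make kyewex.
kyewex + lamlio -> runsyl (Recipe 1).
Using Recipe 3, kyewex and runsyl make arcird.
Using Recipe 9, arcird and irdule make dalqil.
kyewex + dalqil + eskorb -> kelzan (Recipe 6).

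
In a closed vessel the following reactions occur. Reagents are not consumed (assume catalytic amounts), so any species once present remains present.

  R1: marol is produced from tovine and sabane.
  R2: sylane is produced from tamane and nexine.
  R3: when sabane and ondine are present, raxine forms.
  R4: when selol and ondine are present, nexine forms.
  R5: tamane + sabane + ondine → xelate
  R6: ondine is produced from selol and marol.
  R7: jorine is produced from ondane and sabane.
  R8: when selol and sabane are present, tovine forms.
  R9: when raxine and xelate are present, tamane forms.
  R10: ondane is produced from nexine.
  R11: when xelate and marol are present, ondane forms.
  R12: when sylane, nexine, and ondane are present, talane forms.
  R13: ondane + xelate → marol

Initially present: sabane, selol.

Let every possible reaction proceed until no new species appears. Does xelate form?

No

xelate would need tamane, sabane, and ondine (R5), but tamane never forms.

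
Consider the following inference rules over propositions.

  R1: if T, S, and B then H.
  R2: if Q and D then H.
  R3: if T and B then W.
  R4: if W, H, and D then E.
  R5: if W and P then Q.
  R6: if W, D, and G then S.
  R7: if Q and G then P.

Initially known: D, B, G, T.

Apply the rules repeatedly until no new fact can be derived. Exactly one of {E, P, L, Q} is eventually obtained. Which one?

From T and B, R3 gives W.
W, D, and G hold, so S follows (R6).
T, S, and B hold, so H follows (R1).
W, H, and D hold, so E follows (R4).
No rule produces L, and it is not given. Q would need W and P (R5), but P is never established. P would need Q and G (R7), but Q is never established.

E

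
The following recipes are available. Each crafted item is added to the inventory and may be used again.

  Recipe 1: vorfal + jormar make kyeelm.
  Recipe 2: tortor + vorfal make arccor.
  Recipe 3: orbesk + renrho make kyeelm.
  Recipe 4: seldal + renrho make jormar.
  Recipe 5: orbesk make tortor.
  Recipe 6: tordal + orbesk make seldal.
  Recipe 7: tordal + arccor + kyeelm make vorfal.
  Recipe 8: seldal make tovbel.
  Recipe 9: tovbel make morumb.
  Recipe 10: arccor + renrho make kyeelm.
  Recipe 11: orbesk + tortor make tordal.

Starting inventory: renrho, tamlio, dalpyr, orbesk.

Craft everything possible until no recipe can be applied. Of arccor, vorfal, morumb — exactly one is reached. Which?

Using Recipe 5, orbesk makes tortor.
orbesk + tortor → tordal (Recipe 11).
Using Recipe 6, tordal and orbesk make seldal.
seldal → tovbel (Recipe 8).
tovbel → morumb (Recipe 9).
arccor would need tortor and vorfal (Recipe 2), but vorfal is never obtained. vorfal would need tordal, arccor, and kyeelm (Recipe 7), but arccor is never obtained.

morumb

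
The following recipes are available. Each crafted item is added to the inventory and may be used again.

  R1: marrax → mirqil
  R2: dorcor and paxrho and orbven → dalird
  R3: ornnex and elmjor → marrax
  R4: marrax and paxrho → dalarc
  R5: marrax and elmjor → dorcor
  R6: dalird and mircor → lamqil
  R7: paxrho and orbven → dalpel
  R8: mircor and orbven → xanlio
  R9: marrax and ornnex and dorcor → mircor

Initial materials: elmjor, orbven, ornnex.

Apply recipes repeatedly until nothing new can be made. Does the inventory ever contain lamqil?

No

lamqil would need dalird and mircor (R6), but dalird is never obtained.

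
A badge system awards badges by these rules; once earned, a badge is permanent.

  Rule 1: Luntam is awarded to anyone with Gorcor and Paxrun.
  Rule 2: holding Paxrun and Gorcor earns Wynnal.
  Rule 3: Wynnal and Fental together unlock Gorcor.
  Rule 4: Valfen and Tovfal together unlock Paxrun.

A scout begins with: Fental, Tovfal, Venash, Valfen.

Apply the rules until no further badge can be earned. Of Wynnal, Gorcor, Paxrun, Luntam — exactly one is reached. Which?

With Valfen and Tovfal, Paxrun is earned (Rule 4).
Wynnal would need Paxrun and Gorcor (Rule 2), but Gorcor is never earned. Gorcor would need Wynnal and Fental (Rule 3), but Wynnal is never earned. Luntam would need Gorcor and Paxrun (Rule 1), but Gorcor is never earned.

Paxrun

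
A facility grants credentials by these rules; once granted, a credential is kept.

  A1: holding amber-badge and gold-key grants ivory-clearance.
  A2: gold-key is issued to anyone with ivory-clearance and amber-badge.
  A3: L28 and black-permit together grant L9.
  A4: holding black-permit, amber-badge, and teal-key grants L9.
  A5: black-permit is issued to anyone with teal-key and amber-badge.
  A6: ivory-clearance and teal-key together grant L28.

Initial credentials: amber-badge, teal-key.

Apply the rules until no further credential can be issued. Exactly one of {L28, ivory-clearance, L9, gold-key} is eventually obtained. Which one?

L9

Holding teal-key and amber-badge grants black-permit (A5).
Holding black-permit, amber-badge, and teal-key grants L9 (A4).
L28 would need ivory-clearance and teal-key (A6), but ivory-clearance is never granted. ivory-clearance would need amber-badge and gold-key (A1), but gold-key is never granted. gold-key would need ivory-clearance and amber-badge (A2), but ivory-clearance is never granted.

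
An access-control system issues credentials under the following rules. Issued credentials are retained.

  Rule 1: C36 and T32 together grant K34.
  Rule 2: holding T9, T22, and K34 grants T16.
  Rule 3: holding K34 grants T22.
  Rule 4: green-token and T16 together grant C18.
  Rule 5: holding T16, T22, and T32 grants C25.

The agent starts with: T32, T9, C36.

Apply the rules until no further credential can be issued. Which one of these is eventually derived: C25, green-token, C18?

Holding C36 and T32 grants K34 (Rule 1).
Holding K34 grants T22 (Rule 3).
Holding T9, T22, and K34 grants T16 (Rule 2).
Holding T16, T22, and T32 grants C25 (Rule 5).
C18 would need green-token and T16 (Rule 4), but green-token is never granted. No rule produces green-token, and it is not given.

C25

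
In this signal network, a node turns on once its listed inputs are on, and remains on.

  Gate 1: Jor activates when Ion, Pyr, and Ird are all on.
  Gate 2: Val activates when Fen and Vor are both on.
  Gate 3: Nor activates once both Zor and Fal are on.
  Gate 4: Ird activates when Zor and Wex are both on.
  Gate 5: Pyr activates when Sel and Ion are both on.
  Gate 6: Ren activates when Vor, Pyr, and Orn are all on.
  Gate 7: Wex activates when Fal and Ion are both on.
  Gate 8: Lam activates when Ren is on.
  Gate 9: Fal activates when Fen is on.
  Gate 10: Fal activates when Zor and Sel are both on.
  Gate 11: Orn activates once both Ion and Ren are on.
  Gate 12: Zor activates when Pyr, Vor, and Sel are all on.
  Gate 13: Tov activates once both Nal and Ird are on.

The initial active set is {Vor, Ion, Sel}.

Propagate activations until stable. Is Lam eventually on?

Lam would need Ren (Gate 8), but Ren never turns on.

No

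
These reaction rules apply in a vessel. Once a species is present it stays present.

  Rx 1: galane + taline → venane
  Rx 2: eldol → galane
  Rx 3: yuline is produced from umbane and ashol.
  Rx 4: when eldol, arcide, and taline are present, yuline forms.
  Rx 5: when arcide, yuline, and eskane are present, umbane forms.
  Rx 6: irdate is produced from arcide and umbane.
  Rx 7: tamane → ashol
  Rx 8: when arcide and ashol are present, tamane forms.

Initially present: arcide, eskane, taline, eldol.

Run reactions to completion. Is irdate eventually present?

Yes

eldol, arcide, and taline present → yuline forms (Rx 4).
arcide, yuline, and eskane present → umbane forms (Rx 5).
arcide and umbane present → irdate forms (Rx 6).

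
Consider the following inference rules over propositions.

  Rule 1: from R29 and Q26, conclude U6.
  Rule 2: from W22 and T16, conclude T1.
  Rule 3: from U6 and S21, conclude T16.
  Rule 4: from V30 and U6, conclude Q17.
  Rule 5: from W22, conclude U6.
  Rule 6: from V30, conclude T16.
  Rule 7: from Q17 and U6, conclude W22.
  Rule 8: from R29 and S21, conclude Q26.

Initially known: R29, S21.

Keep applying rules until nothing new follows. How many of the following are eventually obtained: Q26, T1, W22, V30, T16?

From R29 and S21, Rule 8 gives Q26.
R29 and Q26 hold, so U6 follows (Rule 1).
From U6 and S21, Rule 3 gives T16.
Q26: reached.
T1 would need W22 and T16 (Rule 2), but W22 is never established.
W22 would need Q17 and U6 (Rule 7), but Q17 is never established.
No rule produces V30, and it is not given.
T16: reached.
Reached: Q26 and T16 — 2 of the 5.

2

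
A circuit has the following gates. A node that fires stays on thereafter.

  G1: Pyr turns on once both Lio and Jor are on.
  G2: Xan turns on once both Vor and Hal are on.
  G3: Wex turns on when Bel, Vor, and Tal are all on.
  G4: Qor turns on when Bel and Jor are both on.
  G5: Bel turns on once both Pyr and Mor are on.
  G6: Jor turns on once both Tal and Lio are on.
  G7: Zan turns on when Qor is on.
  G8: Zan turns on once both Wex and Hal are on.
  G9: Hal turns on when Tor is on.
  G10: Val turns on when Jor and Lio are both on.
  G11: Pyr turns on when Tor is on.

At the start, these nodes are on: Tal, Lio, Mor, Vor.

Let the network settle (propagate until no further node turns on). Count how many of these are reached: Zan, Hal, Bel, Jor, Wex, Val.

G6: Tal and Lio on → Jor on.
G10: Jor and Lio on → Val on.
Lio and Jor are on, so Pyr turns on (G1).
G5: Pyr and Mor on → Bel on.
G4: Bel and Jor on → Qor on.
Bel, Vor, and Tal are on, so Wex turns on (G3).
G7: Qor on → Zan on.
Zan: reached.
Hal would need Tor (G9), but Tor never turns on.
Bel: reached.
Jor: reached.
Wex: reached.
Val: reached.
Reached: Zan, Bel, Jor, Wex, and Val — 5 of the 6.

5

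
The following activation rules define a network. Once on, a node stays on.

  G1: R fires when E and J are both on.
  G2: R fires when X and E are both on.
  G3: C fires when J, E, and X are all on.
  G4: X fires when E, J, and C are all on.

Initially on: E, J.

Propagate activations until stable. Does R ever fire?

Yes

E and J are on, so R fires (G1).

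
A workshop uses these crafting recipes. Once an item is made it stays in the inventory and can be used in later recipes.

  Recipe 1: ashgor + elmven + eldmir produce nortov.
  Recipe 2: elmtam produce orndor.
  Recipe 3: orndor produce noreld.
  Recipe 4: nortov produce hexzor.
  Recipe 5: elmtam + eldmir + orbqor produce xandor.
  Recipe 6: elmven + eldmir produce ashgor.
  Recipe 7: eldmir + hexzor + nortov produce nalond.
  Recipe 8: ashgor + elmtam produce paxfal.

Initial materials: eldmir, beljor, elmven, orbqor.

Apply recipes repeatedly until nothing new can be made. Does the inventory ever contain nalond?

Yes

elmven + eldmir → ashgor (Recipe 6).
ashgor + elmven + eldmir → nortov (Recipe 1).
Using Recipe 4, nortov makes hexzor.
eldmir + hexzor + nortov → nalond (Recipe 7).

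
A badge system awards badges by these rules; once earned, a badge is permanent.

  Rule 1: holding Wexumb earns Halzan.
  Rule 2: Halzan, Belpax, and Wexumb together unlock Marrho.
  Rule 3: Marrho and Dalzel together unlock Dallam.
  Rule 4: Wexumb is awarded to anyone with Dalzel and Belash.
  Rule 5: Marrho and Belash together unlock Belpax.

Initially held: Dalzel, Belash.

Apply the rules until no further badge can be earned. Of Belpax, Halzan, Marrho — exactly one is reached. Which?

Halzan

With Dalzel and Belash, Wexumb is earned (Rule 4).
With Wexumb, Halzan is earned (Rule 1).
Marrho would need Halzan, Belpax, and Wexumb (Rule 2), but Belpax is never earned. Belpax would need Marrho and Belash (Rule 5), but Marrho is never earned.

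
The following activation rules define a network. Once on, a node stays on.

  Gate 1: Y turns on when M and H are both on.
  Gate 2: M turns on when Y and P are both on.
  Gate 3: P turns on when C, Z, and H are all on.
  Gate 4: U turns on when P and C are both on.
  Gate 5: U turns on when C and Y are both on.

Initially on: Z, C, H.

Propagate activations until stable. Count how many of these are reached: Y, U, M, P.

Gate 3: C, Z, and H on → P on.
P and C are on, so U turns on (Gate 4).
Y would need M and H (Gate 1), but M never turns on.
U: reached.
M would need Y and P (Gate 2), but Y never turns on.
P: reached.
Reached: U and P — 2 of the 4.

2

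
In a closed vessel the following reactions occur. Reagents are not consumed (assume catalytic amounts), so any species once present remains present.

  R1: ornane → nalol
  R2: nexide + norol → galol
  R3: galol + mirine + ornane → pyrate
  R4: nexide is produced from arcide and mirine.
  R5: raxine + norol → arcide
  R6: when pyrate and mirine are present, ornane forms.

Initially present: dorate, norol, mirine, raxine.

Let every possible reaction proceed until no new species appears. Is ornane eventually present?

No

ornane would need pyrate and mirine (R6), but pyrate never forms.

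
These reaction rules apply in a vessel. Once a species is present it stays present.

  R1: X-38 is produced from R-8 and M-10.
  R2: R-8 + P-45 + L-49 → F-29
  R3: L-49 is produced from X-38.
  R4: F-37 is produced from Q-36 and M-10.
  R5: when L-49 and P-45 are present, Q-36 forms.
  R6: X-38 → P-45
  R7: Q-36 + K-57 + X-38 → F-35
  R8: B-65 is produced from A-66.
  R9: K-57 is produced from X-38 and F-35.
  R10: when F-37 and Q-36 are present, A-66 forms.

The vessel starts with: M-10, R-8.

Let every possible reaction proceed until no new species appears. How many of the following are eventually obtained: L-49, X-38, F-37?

3

R-8 and M-10 present → X-38 forms (R1).
X-38 present → P-45 forms (R6).
X-38 present → L-49 forms (R3).
L-49 and P-45 present → Q-36 forms (R5).
Q-36 and M-10 present → F-37 forms (R4).
L-49: reached.
X-38: reached.
F-37: reached.
All 3 are reached.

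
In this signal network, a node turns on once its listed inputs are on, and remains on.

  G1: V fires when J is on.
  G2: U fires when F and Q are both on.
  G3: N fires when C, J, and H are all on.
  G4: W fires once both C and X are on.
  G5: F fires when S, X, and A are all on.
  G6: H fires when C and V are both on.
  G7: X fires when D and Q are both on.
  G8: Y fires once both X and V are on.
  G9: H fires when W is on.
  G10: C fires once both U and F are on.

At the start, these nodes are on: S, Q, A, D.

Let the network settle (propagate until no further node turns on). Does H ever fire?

Yes

G7: D and Q on → X on.
G5: S, X, and A on → F on.
G2: F and Q on → U on.
U and F are on, so C fires (G10).
G4: C and X on → W on.
G9: W on → H on.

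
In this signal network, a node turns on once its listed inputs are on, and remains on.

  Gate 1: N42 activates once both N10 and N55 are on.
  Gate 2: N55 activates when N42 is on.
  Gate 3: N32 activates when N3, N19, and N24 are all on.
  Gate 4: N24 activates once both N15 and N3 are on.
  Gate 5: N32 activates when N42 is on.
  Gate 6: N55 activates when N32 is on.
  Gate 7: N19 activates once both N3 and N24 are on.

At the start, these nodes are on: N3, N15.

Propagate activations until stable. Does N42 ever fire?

N42 would need N10 and N55 (Gate 1), but N10 never turns on.

No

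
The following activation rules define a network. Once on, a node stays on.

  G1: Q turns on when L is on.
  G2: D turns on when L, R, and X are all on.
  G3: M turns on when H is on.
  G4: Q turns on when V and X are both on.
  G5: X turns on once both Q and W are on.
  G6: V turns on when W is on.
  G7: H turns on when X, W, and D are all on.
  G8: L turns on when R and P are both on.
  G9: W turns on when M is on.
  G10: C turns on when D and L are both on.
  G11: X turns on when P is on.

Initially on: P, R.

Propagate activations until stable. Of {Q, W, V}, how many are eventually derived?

1

R and P are on, so L turns on (G8).
G1: L on → Q on.
Q: reached.
W would need M (G9), but M never turns on.
V would need W (G6), but W never turns on.
Reached: Q — 1 of the 3.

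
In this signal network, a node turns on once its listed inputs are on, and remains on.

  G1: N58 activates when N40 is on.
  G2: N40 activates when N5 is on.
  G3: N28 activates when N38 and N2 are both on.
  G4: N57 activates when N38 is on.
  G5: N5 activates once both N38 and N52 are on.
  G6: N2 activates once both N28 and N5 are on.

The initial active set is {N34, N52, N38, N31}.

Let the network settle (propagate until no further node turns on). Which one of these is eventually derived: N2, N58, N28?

G5: N38 and N52 on → N5 on.
N5 is on, so N40 activates (G2).
N40 is on, so N58 activates (G1).
N28 would need N38 and N2 (G3), but N2 never turns on. N2 would need N28 and N5 (G6), but N28 never turns on.

N58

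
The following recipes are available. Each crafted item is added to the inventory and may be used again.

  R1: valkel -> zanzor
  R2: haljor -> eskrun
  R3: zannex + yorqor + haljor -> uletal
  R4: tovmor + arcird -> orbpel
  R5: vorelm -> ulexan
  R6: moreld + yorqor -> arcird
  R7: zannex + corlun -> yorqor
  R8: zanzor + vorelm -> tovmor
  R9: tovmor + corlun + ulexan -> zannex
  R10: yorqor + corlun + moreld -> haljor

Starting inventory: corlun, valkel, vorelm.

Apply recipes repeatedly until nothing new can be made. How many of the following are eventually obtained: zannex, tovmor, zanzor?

3

valkel -> zanzor (R1).
vorelm -> ulexan (R5).
zanzor + vorelm -> tovmor (R8).
Using R9, tovmor, corlun, and ulexan make zannex.
zannex: reached.
tovmor: reached.
zanzor: reached.
All 3 are reached.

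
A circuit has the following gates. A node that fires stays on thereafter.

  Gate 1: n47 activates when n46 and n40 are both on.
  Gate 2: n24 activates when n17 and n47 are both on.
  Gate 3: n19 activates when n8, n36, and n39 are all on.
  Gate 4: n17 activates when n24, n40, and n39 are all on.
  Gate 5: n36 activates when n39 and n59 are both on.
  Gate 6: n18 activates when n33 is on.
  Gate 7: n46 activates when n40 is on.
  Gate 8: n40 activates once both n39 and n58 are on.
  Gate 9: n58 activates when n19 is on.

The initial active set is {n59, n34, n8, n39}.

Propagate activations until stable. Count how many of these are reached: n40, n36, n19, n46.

Gate 5: n39 and n59 on → n36 on.
n8, n36, and n39 are on, so n19 activates (Gate 3).
Gate 9: n19 on → n58 on.
Gate 8: n39 and n58 on → n40 on.
Gate 7: n40 on → n46 on.
n40: reached.
n36: reached.
n19: reached.
n46: reached.
All 4 are reached.

4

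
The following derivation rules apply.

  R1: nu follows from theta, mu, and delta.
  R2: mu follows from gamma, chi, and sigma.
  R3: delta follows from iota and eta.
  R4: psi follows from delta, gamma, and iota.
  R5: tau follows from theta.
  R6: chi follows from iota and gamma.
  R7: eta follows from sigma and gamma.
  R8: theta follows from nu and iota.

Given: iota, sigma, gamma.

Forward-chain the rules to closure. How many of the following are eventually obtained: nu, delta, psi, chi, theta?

3

iota and gamma hold, so chi follows (R6).
sigma and gamma hold, so eta follows (R7).
From iota and eta, R3 gives delta.
From delta, gamma, and iota, R4 gives psi.
nu would need theta, mu, and delta (R1), but theta is never established.
delta: reached.
psi: reached.
chi: reached.
theta would need nu and iota (R8), but nu is never established.
Reached: delta, psi, and chi — 3 of the 5.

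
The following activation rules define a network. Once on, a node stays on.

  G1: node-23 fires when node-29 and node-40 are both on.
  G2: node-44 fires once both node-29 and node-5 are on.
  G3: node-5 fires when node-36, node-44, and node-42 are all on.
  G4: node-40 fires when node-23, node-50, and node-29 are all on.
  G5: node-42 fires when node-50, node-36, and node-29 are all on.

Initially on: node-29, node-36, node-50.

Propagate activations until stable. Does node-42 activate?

node-50, node-36, and node-29 are on, so node-42 fires (G5).

Yes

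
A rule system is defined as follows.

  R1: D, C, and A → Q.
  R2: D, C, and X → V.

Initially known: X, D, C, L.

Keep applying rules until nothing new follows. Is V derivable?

From D, C, and X, R2 gives V.

Yes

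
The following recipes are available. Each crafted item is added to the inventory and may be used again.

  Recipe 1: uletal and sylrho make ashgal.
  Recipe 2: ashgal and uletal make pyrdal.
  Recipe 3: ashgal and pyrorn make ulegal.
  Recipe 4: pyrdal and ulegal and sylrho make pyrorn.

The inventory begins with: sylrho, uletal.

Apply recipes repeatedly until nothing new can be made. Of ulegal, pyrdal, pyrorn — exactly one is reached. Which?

pyrdal

uletal and sylrho → ashgal (Recipe 1).
ashgal and uletal → pyrdal (Recipe 2).
ulegal would need ashgal and pyrorn (Recipe 3), but pyrorn is never obtained. pyrorn would need pyrdal, ulegal, and sylrho (Recipe 4), but ulegal is never obtained.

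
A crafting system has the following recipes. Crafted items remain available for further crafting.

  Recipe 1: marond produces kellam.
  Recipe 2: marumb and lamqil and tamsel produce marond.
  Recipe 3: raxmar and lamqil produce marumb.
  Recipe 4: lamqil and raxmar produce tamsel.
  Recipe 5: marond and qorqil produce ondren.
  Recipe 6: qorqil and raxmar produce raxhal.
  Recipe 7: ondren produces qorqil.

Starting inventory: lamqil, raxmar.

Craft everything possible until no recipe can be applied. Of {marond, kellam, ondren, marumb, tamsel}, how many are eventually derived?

4

raxmar and lamqil → marumb (Recipe 3).
Using Recipe 4, lamqil and raxmar make tamsel.
marumb and lamqil and tamsel → marond (Recipe 2).
Using Recipe 1, marond makes kellam.
marond: reached.
kellam: reached.
ondren would need marond and qorqil (Recipe 5), but qorqil is never obtained.
marumb: reached.
tamsel: reached.
Reached: marond, kellam, marumb, and tamsel — 4 of the 5.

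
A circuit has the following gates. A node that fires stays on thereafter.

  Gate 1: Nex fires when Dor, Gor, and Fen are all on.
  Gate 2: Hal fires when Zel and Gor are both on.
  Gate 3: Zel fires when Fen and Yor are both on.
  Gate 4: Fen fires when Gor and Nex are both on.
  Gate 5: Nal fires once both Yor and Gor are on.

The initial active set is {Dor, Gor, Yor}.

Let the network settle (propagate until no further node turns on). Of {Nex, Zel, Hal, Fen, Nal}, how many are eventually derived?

Yor and Gor are on, so Nal fires (Gate 5).
Nex would need Dor, Gor, and Fen (Gate 1), but Fen never turns on.
Zel would need Fen and Yor (Gate 3), but Fen never turns on.
Hal would need Zel and Gor (Gate 2), but Zel never turns on.
Fen would need Gor and Nex (Gate 4), but Nex never turns on.
Nal: reached.
Reached: Nal — 1 of the 5.

1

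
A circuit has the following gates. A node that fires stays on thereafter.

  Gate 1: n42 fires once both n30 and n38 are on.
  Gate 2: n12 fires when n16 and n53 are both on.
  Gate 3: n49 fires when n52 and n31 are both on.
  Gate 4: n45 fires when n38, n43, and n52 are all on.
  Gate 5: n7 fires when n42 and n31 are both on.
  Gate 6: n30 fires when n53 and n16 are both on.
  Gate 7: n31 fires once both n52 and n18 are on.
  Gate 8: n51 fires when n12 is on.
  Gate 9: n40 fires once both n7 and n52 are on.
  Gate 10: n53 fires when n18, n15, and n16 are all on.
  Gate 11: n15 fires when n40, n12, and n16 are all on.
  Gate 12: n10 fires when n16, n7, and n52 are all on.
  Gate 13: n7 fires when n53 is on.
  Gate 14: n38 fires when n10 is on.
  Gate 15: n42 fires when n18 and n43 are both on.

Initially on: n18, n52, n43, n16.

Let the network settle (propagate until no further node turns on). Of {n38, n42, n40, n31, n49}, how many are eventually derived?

n18 and n43 are on, so n42 fires (Gate 15).
n52 and n18 are on, so n31 fires (Gate 7).
n52 and n31 are on, so n49 fires (Gate 3).
Gate 5: n42 and n31 on → n7 on.
Gate 12: n16, n7, and n52 on → n10 on.
n7 and n52 are on, so n40 fires (Gate 9).
n10 is on, so n38 fires (Gate 14).
n38: reached.
n42: reached.
n40: reached.
n31: reached.
n49: reached.
All 5 are reached.

5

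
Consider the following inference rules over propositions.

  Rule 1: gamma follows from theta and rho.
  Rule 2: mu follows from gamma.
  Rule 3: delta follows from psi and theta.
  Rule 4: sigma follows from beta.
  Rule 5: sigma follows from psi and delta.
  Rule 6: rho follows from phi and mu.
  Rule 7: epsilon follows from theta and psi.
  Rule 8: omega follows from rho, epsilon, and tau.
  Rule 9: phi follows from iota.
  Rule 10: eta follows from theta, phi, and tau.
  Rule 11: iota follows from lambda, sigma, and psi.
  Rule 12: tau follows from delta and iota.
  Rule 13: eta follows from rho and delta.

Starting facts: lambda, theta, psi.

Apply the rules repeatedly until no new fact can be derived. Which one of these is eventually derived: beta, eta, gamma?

eta

From psi and theta, Rule 3 gives delta.
From psi and delta, Rule 5 gives sigma.
From lambda, sigma, and psi, Rule 11 gives iota.
iota holds, so phi follows (Rule 9).
delta and iota hold, so tau follows (Rule 12).
From theta, phi, and tau, Rule 10 gives eta.
No rule produces beta, and it is not given. gamma would need theta and rho (Rule 1), but rho is never established.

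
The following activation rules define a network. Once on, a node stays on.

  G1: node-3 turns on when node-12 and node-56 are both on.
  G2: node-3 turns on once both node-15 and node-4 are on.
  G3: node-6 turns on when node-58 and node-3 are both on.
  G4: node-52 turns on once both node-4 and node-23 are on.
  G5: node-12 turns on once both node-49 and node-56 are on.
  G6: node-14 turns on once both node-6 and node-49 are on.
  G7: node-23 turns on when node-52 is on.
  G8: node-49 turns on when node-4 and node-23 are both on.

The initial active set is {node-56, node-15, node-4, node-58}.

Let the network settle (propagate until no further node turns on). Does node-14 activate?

node-14 would need node-6 and node-49 (G6), but node-49 never turns on.

No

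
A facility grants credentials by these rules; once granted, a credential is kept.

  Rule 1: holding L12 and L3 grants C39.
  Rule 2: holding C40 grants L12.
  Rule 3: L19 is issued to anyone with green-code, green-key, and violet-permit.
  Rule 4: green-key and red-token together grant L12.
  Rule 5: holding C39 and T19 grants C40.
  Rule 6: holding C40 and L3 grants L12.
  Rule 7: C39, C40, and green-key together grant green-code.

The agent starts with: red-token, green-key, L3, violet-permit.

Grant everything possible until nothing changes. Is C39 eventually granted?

Yes

Holding green-key and red-token grants L12 (Rule 4).
Holding L12 and L3 grants C39 (Rule 1).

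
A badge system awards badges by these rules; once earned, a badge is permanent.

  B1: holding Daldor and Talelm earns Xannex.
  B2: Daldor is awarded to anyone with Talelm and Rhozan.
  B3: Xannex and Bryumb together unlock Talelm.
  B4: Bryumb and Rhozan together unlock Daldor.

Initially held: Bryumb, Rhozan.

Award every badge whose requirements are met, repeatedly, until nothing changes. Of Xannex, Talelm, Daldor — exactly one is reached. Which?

Daldor

With Bryumb and Rhozan, Daldor is earned (B4).
Xannex would need Daldor and Talelm (B1), but Talelm is never earned. Talelm would need Xannex and Bryumb (B3), but Xannex is never earned.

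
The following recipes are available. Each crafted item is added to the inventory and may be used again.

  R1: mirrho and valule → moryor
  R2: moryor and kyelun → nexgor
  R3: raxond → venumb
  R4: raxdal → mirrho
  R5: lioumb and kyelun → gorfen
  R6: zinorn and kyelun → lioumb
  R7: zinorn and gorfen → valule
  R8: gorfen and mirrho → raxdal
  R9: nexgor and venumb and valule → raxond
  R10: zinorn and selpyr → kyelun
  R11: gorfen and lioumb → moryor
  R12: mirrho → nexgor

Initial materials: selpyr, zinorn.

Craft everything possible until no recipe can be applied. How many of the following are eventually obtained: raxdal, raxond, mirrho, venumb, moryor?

Using R10, zinorn and selpyr make kyelun.
zinorn and kyelun → lioumb (R6).
lioumb and kyelun → gorfen (R5).
gorfen and lioumb → moryor (R11).
raxdal would need gorfen and mirrho (R8), but mirrho is never obtained.
raxond would need nexgor, venumb, and valule (R9), but venumb is never obtained.
mirrho would need raxdal (R4), but raxdal is never obtained.
venumb would need raxond (R3), but raxond is never obtained.
moryor: reached.
Reached: moryor — 1 of the 5.

1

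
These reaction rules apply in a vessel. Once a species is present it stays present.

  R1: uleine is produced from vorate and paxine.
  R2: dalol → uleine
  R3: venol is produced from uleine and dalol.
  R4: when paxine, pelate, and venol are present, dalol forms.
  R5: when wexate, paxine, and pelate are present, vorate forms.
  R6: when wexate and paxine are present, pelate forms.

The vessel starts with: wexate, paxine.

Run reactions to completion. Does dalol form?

dalol would need paxine, pelate, and venol (R4), but venol never forms.

No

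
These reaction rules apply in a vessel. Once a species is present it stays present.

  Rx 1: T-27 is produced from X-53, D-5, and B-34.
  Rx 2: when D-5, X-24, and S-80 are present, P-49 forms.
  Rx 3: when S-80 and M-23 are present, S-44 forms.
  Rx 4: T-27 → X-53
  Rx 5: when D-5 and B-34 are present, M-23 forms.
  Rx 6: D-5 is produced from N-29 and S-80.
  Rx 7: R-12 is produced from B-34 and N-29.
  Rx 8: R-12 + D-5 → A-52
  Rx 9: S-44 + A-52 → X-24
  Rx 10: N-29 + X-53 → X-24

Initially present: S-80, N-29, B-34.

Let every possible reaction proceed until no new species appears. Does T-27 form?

T-27 would need X-53, D-5, and B-34 (Rx 1), but X-53 never forms.

No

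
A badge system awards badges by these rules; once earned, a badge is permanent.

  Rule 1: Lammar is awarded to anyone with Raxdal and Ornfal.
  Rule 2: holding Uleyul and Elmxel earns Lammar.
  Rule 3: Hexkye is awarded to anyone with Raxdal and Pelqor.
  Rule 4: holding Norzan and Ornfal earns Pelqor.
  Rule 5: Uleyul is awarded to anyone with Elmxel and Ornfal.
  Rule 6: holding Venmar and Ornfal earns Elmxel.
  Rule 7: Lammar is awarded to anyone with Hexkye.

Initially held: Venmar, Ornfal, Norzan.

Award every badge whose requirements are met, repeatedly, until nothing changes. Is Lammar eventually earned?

With Venmar and Ornfal, Elmxel is earned (Rule 6).
With Elmxel and Ornfal, Uleyul is earned (Rule 5).
With Uleyul and Elmxel, Lammar is earned (Rule 2).

Yes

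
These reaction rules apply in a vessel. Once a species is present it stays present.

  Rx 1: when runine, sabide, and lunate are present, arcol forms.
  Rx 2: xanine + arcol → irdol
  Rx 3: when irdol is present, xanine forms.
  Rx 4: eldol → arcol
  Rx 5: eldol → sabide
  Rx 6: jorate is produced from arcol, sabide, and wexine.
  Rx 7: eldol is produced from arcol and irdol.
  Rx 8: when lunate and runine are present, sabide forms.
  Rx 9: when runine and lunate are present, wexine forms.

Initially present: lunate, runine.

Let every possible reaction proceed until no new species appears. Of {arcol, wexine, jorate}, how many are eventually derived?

3

runine and lunate present → wexine forms (Rx 9).
lunate and runine present → sabide forms (Rx 8).
runine, sabide, and lunate present → arcol forms (Rx 1).
arcol, sabide, and wexine present → jorate forms (Rx 6).
arcol: reached.
wexine: reached.
jorate: reached.
All 3 are reached.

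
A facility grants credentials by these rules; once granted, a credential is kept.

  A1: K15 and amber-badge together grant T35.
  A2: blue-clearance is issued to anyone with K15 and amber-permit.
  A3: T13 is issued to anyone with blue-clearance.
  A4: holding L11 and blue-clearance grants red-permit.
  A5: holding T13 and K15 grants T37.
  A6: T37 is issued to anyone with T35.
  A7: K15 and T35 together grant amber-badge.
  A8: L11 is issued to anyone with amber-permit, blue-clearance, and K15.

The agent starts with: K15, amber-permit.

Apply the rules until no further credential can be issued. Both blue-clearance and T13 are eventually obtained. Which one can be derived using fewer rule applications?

blue-clearance

blue-clearance: Holding K15 and amber-permit grants blue-clearance (A2). [1 rule application]
T13: Holding K15 and amber-permit grants blue-clearance (A2). Holding blue-clearance grants T13 (A3). [2 rule applications]
blue-clearance needs fewer.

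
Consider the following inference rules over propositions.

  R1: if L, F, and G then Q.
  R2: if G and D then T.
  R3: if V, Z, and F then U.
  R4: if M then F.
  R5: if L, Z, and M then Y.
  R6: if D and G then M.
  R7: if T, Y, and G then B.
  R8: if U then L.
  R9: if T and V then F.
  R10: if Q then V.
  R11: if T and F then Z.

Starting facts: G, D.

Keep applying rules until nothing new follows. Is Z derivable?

Yes

From D and G, R6 gives M.
From G and D, R2 gives T.
From M, R4 gives F.
From T and F, R11 gives Z.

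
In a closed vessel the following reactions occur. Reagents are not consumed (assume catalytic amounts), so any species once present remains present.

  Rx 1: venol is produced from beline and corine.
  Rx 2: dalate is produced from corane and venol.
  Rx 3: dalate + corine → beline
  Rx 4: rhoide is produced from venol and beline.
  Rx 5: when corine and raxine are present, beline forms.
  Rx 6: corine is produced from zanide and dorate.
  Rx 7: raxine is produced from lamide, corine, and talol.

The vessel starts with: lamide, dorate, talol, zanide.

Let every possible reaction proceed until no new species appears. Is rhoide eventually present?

zanide and dorate present → corine forms (Rx 6).
lamide, corine, and talol present → raxine forms (Rx 7).
corine and raxine present → beline forms (Rx 5).
beline and corine present → venol forms (Rx 1).
venol and beline present → rhoide forms (Rx 4).

Yes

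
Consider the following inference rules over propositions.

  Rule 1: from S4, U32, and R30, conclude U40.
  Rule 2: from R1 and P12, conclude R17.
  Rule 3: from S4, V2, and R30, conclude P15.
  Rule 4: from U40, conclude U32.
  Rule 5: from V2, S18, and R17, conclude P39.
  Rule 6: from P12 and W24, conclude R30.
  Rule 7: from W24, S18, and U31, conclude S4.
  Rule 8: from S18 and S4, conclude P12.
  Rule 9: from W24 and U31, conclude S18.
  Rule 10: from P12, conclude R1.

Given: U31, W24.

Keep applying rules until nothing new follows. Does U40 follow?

U40 would need S4, U32, and R30 (Rule 1), but U32 is never established.

No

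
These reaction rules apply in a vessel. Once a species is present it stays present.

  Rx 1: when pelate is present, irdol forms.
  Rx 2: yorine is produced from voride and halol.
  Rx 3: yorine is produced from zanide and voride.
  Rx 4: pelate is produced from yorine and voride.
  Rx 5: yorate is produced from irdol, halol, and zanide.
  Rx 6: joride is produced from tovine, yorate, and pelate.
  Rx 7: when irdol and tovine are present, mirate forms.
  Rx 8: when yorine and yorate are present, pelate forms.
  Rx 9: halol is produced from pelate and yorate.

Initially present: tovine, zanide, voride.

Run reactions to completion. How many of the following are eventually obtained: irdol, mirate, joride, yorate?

2

zanide and voride present → yorine forms (Rx 3).
yorine and voride present → pelate forms (Rx 4).
pelate present → irdol forms (Rx 1).
irdol and tovine present → mirate forms (Rx 7).
irdol: reached.
mirate: reached.
joride would need tovine, yorate, and pelate (Rx 6), but yorate never forms.
yorate would need irdol, halol, and zanide (Rx 5), but halol never forms.
Reached: irdol and mirate — 2 of the 4.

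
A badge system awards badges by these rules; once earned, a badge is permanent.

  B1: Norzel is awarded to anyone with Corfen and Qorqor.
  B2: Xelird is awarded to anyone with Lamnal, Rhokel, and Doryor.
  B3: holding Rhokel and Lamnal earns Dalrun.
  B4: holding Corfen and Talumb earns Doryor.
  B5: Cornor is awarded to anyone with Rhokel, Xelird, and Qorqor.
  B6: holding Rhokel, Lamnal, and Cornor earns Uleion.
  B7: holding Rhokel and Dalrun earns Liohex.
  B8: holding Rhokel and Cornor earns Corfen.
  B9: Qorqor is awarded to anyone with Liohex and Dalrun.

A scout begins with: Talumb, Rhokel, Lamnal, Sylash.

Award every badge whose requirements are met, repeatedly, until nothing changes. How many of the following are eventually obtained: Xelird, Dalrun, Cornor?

With Rhokel and Lamnal, Dalrun is earned (B3).
Xelird would need Lamnal, Rhokel, and Doryor (B2), but Doryor is never earned.
Dalrun: reached.
Cornor would need Rhokel, Xelird, and Qorqor (B5), but Xelird is never earned.
Reached: Dalrun — 1 of the 3.

1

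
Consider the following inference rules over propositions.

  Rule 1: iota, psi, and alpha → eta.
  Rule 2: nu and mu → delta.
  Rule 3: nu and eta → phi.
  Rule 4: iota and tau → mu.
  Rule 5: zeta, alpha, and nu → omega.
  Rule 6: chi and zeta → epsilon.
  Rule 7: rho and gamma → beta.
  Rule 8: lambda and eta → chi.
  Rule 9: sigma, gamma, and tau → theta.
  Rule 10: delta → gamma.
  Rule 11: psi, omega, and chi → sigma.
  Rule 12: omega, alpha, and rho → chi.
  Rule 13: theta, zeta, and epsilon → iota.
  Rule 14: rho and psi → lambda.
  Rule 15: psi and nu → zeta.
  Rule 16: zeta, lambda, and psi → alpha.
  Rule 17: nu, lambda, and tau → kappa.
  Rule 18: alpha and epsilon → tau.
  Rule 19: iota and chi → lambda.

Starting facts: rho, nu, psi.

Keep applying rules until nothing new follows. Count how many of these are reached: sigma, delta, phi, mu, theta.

1

From rho and psi, Rule 14 gives lambda.
From psi and nu, Rule 15 gives zeta.
zeta, lambda, and psi hold, so alpha follows (Rule 16).
zeta, alpha, and nu hold, so omega follows (Rule 5).
omega, alpha, and rho hold, so chi follows (Rule 12).
From psi, omega, and chi, Rule 11 gives sigma.
sigma: reached.
delta would need nu and mu (Rule 2), but mu is never established.
phi would need nu and eta (Rule 3), but eta is never established.
mu would need iota and tau (Rule 4), but iota is never established.
theta would need sigma, gamma, and tau (Rule 9), but gamma is never established.
Reached: sigma — 1 of the 5.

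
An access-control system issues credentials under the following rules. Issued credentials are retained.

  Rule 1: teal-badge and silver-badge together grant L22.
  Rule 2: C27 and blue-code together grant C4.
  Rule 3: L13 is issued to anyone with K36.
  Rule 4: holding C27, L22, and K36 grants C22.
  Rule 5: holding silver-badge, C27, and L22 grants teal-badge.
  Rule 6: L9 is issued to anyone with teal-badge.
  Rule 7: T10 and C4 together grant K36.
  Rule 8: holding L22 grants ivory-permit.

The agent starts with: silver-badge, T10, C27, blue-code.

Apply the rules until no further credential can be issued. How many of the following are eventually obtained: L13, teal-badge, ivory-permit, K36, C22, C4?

Holding C27 and blue-code grants C4 (Rule 2).
Holding T10 and C4 grants K36 (Rule 7).
Holding K36 grants L13 (Rule 3).
L13: reached.
teal-badge would need silver-badge, C27, and L22 (Rule 5), but L22 is never granted.
ivory-permit would need L22 (Rule 8), but L22 is never granted.
K36: reached.
C22 would need C27, L22, and K36 (Rule 4), but L22 is never granted.
C4: reached.
Reached: L13, K36, and C4 — 3 of the 6.

3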